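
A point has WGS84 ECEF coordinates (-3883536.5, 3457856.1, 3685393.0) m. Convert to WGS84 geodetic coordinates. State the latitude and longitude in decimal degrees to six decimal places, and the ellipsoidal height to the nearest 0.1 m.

λ = atan2(Y, X) = 138.31850007°; p = √(X²+Y²) = 5199867.7 m.
Bowring's method on WGS84 (a = 6378137 m, b = 6356752.314 m) gives φ = 35.50869972°, h = 2477.940 m.

lat 35.508700°, lon 138.318500°, h 2477.9 m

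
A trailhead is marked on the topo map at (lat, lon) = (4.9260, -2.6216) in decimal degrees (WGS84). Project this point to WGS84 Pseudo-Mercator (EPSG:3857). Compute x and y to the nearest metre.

Web Mercator is spherical with R = a = 6378137 m.
x = R·λ = 6378137 × -0.045755552 = -291835.177 m.
y = R·ln tan(π/4 + φ/2) = 6378137 × 0.086081032 = 549036.613 m.

x -291835 m, y 549037 m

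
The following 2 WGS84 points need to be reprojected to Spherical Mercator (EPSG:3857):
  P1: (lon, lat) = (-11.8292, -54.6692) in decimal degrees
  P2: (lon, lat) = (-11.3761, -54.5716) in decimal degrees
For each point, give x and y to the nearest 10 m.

P1: x -1316820 m, y -7297930 m; P2: x -1266380 m, y -7279160 m

Web Mercator: x = R·λ, y = R·ln tan(π/4+φ/2), R = 6378137 m.
P1 (-54.6692°, -11.8292°) → (-1316820.520, -7297927.465) m.
P2 (-54.5716°, -11.3761°) → (-1266381.659, -7279162.423) m.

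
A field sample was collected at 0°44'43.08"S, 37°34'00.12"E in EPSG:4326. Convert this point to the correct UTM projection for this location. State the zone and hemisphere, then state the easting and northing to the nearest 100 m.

Longitude 37.5667° lies in the 6° band [36°, 42°), giving zone 37; latitude is south of the equator, so 37S.
Zone 37 central meridian λ₀ = 6×37 − 183 = 39°; Δλ = -1.4333°.
Transverse Mercator on WGS84 with k₀ = 0.9996 gives E = 340506.256 m, N = 9917595.957 m.

Zone 37S: E 340500 m, N 9917600 m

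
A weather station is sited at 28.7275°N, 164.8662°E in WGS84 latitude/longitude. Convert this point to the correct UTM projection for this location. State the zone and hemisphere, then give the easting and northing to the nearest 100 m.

Longitude 164.8662° lies in the 6° band [162°, 168°), giving zone 58; latitude is north of the equator, so 58N.
Zone 58 central meridian λ₀ = 6×58 − 183 = 165°; Δλ = -0.1338°.
Transverse Mercator on WGS84 with k₀ = 0.9996 gives E = 486933.850 m, N = 3177802.895 m.

Zone 58N: E 486900 m, N 3177800 m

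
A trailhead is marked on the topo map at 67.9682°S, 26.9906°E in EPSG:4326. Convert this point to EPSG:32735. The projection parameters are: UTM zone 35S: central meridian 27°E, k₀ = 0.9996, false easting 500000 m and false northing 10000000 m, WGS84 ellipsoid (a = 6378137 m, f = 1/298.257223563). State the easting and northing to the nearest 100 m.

Zone 35 central meridian λ₀ = 6×35 − 183 = 27°; Δλ = -0.0094°.
Transverse Mercator on WGS84 with k₀ = 0.9996 gives E = 499606.496 m, N = 2460681.083 m.

E 499600 m, N 2460700 m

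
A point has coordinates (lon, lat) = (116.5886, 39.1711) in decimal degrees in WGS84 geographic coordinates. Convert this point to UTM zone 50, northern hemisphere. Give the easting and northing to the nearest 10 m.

Zone 50 central meridian λ₀ = 6×50 − 183 = 117°; Δλ = -0.4114°.
Transverse Mercator on WGS84 with k₀ = 0.9996 gives E = 464462.047 m, N = 4335844.603 m.

E 464460 m, N 4335840 m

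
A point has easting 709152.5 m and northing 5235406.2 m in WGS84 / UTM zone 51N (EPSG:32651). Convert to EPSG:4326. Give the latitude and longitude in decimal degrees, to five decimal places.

Zone 51N: λ₀ = 123°, k₀ = 0.9996, false easting 500000 m.
Meridian distance M = (N − FN)/k₀ = 5237501.2 m.
Inverse transverse Mercator on WGS84 gives φ = 47.23879964°, λ = 125.76349982°.

lat 47.23880°, lon 125.76350°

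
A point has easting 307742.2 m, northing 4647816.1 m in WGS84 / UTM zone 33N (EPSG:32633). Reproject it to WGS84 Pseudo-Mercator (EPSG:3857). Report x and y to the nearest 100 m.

Unproject from UTM 33N (λ₀ = 15°) → φ = 41.95890040°, λ = 12.68010053°.
Web Mercator (R = 6378137 m): x = 1411542.335 m, y = 5154824.909 m.

x 1411500 m, y 5154800 m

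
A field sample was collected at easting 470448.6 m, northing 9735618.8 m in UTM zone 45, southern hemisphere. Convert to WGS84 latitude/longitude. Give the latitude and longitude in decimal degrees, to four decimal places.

Zone 45S: λ₀ = 87°, k₀ = 0.9996, false easting 500000 m, false northing 10000000 m.
Meridian distance M = (N − FN)/k₀ = -264487.0 m.
Inverse transverse Mercator on WGS84 gives φ = -2.39189982°, λ = 86.73419995°.

lat -2.3919°, lon 86.7342°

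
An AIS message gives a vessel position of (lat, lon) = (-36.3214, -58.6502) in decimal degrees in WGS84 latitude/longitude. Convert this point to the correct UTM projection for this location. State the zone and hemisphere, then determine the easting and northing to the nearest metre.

Zone 21S: E 351871 m, N 5979139 m

Longitude -58.6502° lies in the 6° band [-60°, -54°), giving zone 21; latitude is south of the equator, so 21S.
Zone 21 central meridian λ₀ = 6×21 − 183 = -57°; Δλ = -1.6502°.
Transverse Mercator on WGS84 with k₀ = 0.9996 gives E = 351871.061 m, N = 5979138.926 m.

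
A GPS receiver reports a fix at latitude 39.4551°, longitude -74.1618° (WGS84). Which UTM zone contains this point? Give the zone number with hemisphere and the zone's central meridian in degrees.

Zone 18N, central meridian -75°

UTM zone = ⌊(λ + 180)/6⌋ + 1; -74.1618° ∈ [-78°, -72°) → zone 18.
Hemisphere: N (φ ≥ 0).
Central meridian λ₀ = 6×18 − 183 = -75°.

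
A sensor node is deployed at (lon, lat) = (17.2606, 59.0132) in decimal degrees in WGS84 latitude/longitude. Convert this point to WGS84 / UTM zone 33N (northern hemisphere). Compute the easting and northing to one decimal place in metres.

E 629811.2 m, N 6543717.7 m

Zone 33 central meridian λ₀ = 6×33 − 183 = 15°; Δλ = +2.2606°.
Transverse Mercator on WGS84 with k₀ = 0.9996 gives E = 629811.160 m, N = 6543717.659 m.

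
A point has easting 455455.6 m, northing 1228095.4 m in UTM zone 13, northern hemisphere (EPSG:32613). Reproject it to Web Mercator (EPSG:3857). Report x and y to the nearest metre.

x -11733954 m, y 1244504 m

Unproject from UTM 13N (λ₀ = -105°) → φ = 11.10930017°, λ = -105.40789985°.
Web Mercator (R = 6378137 m): x = -11733953.737 m, y = 1244504.078 m.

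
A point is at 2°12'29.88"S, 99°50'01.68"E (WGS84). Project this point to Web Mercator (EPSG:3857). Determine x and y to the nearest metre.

x 11113448 m, y -245888 m

Web Mercator is spherical with R = a = 6378137 m.
x = R·λ = 6378137 × 1.742428515 = 11113447.780 m.
y = R·ln tan(π/4 + φ/2) = 6378137 × -0.038551652 = -245887.717 m.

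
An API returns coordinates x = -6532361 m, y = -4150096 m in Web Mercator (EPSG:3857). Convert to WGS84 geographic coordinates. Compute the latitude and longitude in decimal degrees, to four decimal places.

lat -34.8985°, lon -58.6812°

R = 6378137 m. λ = x/R = -58.68119728°.
φ = 2·arctan(exp(y/R)) − 90° = 2·arctan(0.52169) − 90° = -34.89849823°.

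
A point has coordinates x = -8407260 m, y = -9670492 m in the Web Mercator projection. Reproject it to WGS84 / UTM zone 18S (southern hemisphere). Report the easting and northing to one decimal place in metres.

E 475521.2 m, N 2765275.6 m

Web Mercator inverse (R = 6378137 m) → φ = -65.23479851°, λ = -75.52370156°.
UTM 18S forward: E = 475521.187 m, N = 2765275.592 m.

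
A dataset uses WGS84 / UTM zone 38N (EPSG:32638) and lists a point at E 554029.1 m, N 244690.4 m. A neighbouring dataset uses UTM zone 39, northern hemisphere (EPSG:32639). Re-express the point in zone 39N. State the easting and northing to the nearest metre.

UTM 38N → geographic: φ = 2.21369969°, λ = 45.48590024°.
UTM 39N (λ₀ = 51°) forward: E = -114078.616 m, N = 245825.631 m.

E -114079 m, N 245826 m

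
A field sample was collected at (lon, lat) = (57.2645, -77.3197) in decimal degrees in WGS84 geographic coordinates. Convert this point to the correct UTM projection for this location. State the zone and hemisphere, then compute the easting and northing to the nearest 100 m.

Longitude 57.2645° lies in the 6° band [54°, 60°), giving zone 40; latitude is south of the equator, so 40S.
Zone 40 central meridian λ₀ = 6×40 − 183 = 57°; Δλ = +0.2645°.
Transverse Mercator on WGS84 with k₀ = 0.9996 gives E = 506481.352 m, N = 1417535.773 m.

Zone 40S: E 506500 m, N 1417500 m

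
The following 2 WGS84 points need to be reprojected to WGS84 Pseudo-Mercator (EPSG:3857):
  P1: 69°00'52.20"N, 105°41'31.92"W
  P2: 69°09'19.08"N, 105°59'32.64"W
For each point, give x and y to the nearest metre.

P1: x -11765602 m, y 10755292 m; P2: x -11799020 m, y 10799198 m

Web Mercator: x = R·λ, y = R·ln tan(π/4+φ/2), R = 6378137 m.
P1 (69.0145°, -105.6922°) → (-11765601.885, 10755292.141) m.
P2 (69.1553°, -105.9924°) → (-11799019.996, 10799198.405) m.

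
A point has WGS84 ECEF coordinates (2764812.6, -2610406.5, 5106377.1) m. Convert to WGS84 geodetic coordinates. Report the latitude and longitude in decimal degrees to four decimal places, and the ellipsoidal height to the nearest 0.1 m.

lat 53.5112°, lon -43.3546°, h 2236.7 m

λ = atan2(Y, X) = -43.35459996°; p = √(X²+Y²) = 3802421.7 m.
Bowring's method on WGS84 (a = 6378137 m, b = 6356752.314 m) gives φ = 53.51120026°, h = 2236.728 m.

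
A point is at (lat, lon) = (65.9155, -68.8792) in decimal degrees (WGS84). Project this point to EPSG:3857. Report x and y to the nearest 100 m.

Web Mercator is spherical with R = a = 6378137 m.
x = R·λ = 6378137 × -1.202168826 = -7667597.470 m.
y = R·ln tan(π/4 + φ/2) = 6378137 × 1.544927203 = 9853757.356 m.

x -7667600 m, y 9853800 m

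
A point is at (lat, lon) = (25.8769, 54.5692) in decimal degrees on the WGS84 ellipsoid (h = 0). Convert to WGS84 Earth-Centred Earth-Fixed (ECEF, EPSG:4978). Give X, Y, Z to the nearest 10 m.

X 3328910 m, Y 4678910 m, Z 2766800 m

WGS84: a = 6378137 m, e² = 0.006694380; N(φ) = a/√(1−e²sin²φ) = 6382207.400 m.
X = (N+h)·cosφ·cosλ = 3328914.885 m; Y = (N+h)·cosφ·sinλ = 4678909.569 m; Z = (N(1−e²)+h)·sinφ = 2766797.883 m.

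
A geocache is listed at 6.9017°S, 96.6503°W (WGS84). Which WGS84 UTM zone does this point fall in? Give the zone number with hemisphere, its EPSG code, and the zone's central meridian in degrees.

UTM zone = ⌊(λ + 180)/6⌋ + 1; -96.6503° ∈ [-102°, -96°) → zone 14.
Hemisphere: S (φ < 0).
Central meridian λ₀ = 6×14 − 183 = -99°.
EPSG code: 32714.

Zone 14S (EPSG:32714), central meridian -99°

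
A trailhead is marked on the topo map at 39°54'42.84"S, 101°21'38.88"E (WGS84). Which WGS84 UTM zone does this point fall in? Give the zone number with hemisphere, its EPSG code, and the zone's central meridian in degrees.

UTM zone = ⌊(λ + 180)/6⌋ + 1; 101.3608° ∈ [96°, 102°) → zone 47.
Hemisphere: S (φ < 0).
Central meridian λ₀ = 6×47 − 183 = 99°.
EPSG code: 32747.

Zone 47S (EPSG:32747), central meridian 99°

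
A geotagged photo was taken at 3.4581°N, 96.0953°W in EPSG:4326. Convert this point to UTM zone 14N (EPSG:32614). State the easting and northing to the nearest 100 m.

Zone 14 central meridian λ₀ = 6×14 − 183 = -99°; Δλ = +2.9047°.
Transverse Mercator on WGS84 with k₀ = 0.9996 gives E = 822773.998 m, N = 382722.444 m.

E 822800 m, N 382700 m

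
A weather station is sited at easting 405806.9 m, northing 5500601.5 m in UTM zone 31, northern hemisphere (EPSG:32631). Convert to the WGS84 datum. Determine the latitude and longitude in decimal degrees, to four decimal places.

lat 49.6506°, lon 1.6951°

Zone 31N: λ₀ = 3°, k₀ = 0.9996, false easting 500000 m.
Meridian distance M = (N − FN)/k₀ = 5502802.6 m.
Inverse transverse Mercator on WGS84 gives φ = 49.65059994°, λ = 1.69509946°.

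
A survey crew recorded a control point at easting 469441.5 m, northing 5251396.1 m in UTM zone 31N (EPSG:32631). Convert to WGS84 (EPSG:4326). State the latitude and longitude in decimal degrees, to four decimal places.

Zone 31N: λ₀ = 3°, k₀ = 0.9996, false easting 500000 m.
Meridian distance M = (N − FN)/k₀ = 5253497.5 m.
Inverse transverse Mercator on WGS84 gives φ = 47.41529987°, λ = 2.59489980°.

lat 47.4153°, lon 2.5949°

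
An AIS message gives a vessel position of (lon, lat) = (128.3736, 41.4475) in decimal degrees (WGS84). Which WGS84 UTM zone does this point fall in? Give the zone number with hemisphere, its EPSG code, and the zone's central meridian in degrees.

Zone 52N (EPSG:32652), central meridian 129°

UTM zone = ⌊(λ + 180)/6⌋ + 1; 128.3736° ∈ [126°, 132°) → zone 52.
Hemisphere: N (φ ≥ 0).
Central meridian λ₀ = 6×52 − 183 = 129°.
EPSG code: 32652.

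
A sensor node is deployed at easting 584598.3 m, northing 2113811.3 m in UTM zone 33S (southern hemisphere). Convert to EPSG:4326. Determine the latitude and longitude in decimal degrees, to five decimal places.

lat -71.06420°, lon 17.33630°

Zone 33S: λ₀ = 15°, k₀ = 0.9996, false easting 500000 m, false northing 10000000 m.
Meridian distance M = (N − FN)/k₀ = -7889344.4 m.
Inverse transverse Mercator on WGS84 gives φ = -71.06419972°, λ = 17.33630004°.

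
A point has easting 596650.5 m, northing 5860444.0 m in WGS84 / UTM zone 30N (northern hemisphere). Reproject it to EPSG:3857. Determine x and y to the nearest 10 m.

Unproject from UTM 30N (λ₀ = -3°) → φ = 52.88499976°, λ = -1.56360048°.
Web Mercator (R = 6378137 m): x = -174059.209 m, y = 6961754.253 m.

x -174060 m, y 6961750 m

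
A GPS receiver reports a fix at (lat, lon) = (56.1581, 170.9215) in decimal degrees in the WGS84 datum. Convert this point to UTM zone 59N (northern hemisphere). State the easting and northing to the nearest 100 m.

E 495100 m, N 6223700 m

Zone 59 central meridian λ₀ = 6×59 − 183 = 171°; Δλ = -0.0785°.
Transverse Mercator on WGS84 with k₀ = 0.9996 gives E = 495124.133 m, N = 6223678.690 m.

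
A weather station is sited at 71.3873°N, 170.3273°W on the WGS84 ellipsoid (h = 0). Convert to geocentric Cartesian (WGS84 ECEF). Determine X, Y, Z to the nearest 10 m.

WGS84: a = 6378137 m, e² = 0.006694380; N(φ) = a/√(1−e²sin²φ) = 6397397.947 m.
X = (N+h)·cosφ·cosλ = -2012825.813 m; Y = (N+h)·cosφ·sinλ = -343071.614 m; Z = (N(1−e²)+h)·sinφ = 6022212.557 m.

X -2012830 m, Y -343070 m, Z 6022210 m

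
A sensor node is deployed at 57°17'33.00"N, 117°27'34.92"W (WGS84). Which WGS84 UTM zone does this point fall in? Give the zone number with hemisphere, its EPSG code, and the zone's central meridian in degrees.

UTM zone = ⌊(λ + 180)/6⌋ + 1; -117.4597° ∈ [-120°, -114°) → zone 11.
Hemisphere: N (φ ≥ 0).
Central meridian λ₀ = 6×11 − 183 = -117°.
EPSG code: 32611.

Zone 11N (EPSG:32611), central meridian -117°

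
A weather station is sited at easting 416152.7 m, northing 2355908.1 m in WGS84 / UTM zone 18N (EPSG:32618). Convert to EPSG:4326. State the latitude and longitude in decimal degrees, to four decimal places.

lat 21.3031°, lon -75.8084°

Zone 18N: λ₀ = -75°, k₀ = 0.9996, false easting 500000 m.
Meridian distance M = (N − FN)/k₀ = 2356850.8 m.
Inverse transverse Mercator on WGS84 gives φ = 21.30310044°, λ = -75.80839971°.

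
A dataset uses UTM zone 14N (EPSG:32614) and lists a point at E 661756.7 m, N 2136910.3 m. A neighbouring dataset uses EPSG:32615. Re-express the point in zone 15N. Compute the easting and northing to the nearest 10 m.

UTM 14N → geographic: φ = 19.31960024°, λ = -97.46029972°.
UTM 15N (λ₀ = -93°) forward: E = 31084.967 m, N = 2142238.111 m.

E 31080 m, N 2142240 m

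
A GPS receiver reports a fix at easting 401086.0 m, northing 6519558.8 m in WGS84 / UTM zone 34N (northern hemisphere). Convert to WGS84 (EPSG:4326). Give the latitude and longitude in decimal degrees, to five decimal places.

Zone 34N: λ₀ = 21°, k₀ = 0.9996, false easting 500000 m.
Meridian distance M = (N − FN)/k₀ = 6522167.7 m.
Inverse transverse Mercator on WGS84 gives φ = 58.80460031°, λ = 19.28790001°.

lat 58.80460°, lon 19.28790°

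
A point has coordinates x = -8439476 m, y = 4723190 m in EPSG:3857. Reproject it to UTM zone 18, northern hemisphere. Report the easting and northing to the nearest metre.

E 429602 m, N 4318267 m

Web Mercator inverse (R = 6378137 m) → φ = 39.01059968°, λ = -75.81310281°.
UTM 18N forward: E = 429602.012 m, N = 4318267.284 m.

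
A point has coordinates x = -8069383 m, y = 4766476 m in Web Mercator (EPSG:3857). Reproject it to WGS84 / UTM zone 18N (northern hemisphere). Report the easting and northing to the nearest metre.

Web Mercator inverse (R = 6378137 m) → φ = 39.31209769°, λ = -72.48850082°.
UTM 18N forward: E = 716530.316 m, N = 4354418.999 m.

E 716530 m, N 4354419 m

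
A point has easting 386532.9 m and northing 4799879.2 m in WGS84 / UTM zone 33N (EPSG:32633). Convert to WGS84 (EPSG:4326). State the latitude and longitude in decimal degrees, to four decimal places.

Zone 33N: λ₀ = 15°, k₀ = 0.9996, false easting 500000 m.
Meridian distance M = (N − FN)/k₀ = 4801799.9 m.
Inverse transverse Mercator on WGS84 gives φ = 43.34319969°, λ = 13.60009995°.

lat 43.3432°, lon 13.6001°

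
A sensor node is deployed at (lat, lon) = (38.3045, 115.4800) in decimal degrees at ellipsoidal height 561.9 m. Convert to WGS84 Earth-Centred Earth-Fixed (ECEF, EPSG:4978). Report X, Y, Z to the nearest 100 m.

WGS84: a = 6378137 m, e² = 0.006694380; N(φ) = a/√(1−e²sin²φ) = 6386355.131 m.
X = (N+h)·cosφ·cosλ = -2156138.376 m; Y = (N+h)·cosφ·sinλ = 4524501.919 m; Z = (N(1−e²)+h)·sinφ = 3932371.052 m.

X -2156100 m, Y 4524500 m, Z 3932400 m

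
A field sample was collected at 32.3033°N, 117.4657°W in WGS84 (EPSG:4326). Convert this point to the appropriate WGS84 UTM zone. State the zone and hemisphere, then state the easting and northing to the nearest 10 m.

Longitude -117.4657° lies in the 6° band [-120°, -114°), giving zone 11; latitude is north of the equator, so 11N.
Zone 11 central meridian λ₀ = 6×11 − 183 = -117°; Δλ = -0.4657°.
Transverse Mercator on WGS84 with k₀ = 0.9996 gives E = 456157.355 m, N = 3574150.235 m.

Zone 11N: E 456160 m, N 3574150 m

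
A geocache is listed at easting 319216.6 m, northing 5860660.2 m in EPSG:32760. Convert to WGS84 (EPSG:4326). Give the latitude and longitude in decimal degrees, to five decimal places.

Zone 60S: λ₀ = 177°, k₀ = 0.9996, false easting 500000 m, false northing 10000000 m.
Meridian distance M = (N − FN)/k₀ = -4140996.2 m.
Inverse transverse Mercator on WGS84 gives φ = -37.38320029°, λ = 174.95800052°.

lat -37.38320°, lon 174.95800°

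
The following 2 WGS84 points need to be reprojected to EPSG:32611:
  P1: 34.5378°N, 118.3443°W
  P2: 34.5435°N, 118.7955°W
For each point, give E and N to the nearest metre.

P1: E 376641 m, N 3822609 m; P2: E 335243 m, N 3823885 m

UTM zone 11N: λ₀ = -117°, k₀ = 0.9996.
P1 (34.5378°, -118.3443°) → (376640.550, 3822609.348) m.
P2 (34.5435°, -118.7955°) → (335243.231, 3823884.944) m.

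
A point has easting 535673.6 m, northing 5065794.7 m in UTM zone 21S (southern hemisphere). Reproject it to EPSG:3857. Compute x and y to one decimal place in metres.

x -6295206.2 m, y -5552563.3 m

Unproject from UTM 21S (λ₀ = -57°) → φ = -44.56029988°, λ = -56.55079961°.
Web Mercator (R = 6378137 m): x = -6295206.217 m, y = -5552563.288 m.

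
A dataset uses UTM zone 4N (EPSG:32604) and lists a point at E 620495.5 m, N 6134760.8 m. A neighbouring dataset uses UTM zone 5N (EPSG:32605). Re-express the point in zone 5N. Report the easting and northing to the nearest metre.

UTM 4N → geographic: φ = 55.34440027°, λ = -157.09989992°.
UTM 5N (λ₀ = -153°) forward: E = 240065.031 m, N = 6140772.506 m.

E 240065 m, N 6140773 m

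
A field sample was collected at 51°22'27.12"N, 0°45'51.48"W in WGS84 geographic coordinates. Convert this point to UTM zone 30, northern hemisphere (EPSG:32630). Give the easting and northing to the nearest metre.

Zone 30 central meridian λ₀ = 6×30 − 183 = -3°; Δλ = +2.2357°.
Transverse Mercator on WGS84 with k₀ = 0.9996 gives E = 655604.243 m, N = 5693810.955 m.

E 655604 m, N 5693811 m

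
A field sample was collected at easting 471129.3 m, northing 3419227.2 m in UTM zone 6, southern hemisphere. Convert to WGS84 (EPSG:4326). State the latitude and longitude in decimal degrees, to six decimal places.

lat -59.364700°, lon -147.507900°

Zone 6S: λ₀ = -147°, k₀ = 0.9996, false easting 500000 m, false northing 10000000 m.
Meridian distance M = (N − FN)/k₀ = -6583406.2 m.
Inverse transverse Mercator on WGS84 gives φ = -59.36469980°, λ = -147.50790030°.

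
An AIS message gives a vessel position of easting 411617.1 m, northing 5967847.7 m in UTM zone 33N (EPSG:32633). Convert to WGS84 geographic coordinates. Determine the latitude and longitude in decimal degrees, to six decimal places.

Zone 33N: λ₀ = 15°, k₀ = 0.9996, false easting 500000 m.
Meridian distance M = (N − FN)/k₀ = 5970235.8 m.
Inverse transverse Mercator on WGS84 gives φ = 53.85160017°, λ = 13.65639927°.

lat 53.851600°, lon 13.656399°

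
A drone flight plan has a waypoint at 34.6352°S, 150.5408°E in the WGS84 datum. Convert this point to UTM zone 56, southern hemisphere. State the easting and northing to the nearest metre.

E 274578 m, N 6164660 m

Zone 56 central meridian λ₀ = 6×56 − 183 = 153°; Δλ = -2.4592°.
Transverse Mercator on WGS84 with k₀ = 0.9996 gives E = 274577.855 m, N = 6164660.153 m.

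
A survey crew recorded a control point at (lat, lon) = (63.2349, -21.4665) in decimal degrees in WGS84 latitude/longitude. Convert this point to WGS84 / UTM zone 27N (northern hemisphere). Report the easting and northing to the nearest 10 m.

E 476560 m, N 7011850 m

Zone 27 central meridian λ₀ = 6×27 − 183 = -21°; Δλ = -0.4665°.
Transverse Mercator on WGS84 with k₀ = 0.9996 gives E = 476560.803 m, N = 7011846.721 m.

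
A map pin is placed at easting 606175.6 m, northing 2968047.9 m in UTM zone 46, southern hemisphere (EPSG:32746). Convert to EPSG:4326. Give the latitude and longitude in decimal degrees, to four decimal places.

Zone 46S: λ₀ = 93°, k₀ = 0.9996, false easting 500000 m, false northing 10000000 m.
Meridian distance M = (N − FN)/k₀ = -7034766.0 m.
Inverse transverse Mercator on WGS84 gives φ = -63.40030041°, λ = 95.12560087°.

lat -63.4003°, lon 95.1256°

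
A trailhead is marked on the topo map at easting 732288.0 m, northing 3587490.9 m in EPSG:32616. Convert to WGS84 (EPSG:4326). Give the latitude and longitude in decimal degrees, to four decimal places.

lat 32.4003°, lon -84.5303°

Zone 16N: λ₀ = -87°, k₀ = 0.9996, false easting 500000 m.
Meridian distance M = (N − FN)/k₀ = 3588926.5 m.
Inverse transverse Mercator on WGS84 gives φ = 32.40030008°, λ = -84.53030040°.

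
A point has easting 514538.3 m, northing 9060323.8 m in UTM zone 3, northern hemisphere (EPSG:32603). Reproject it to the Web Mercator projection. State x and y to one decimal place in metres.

x -18268474.7 m, y 16655770.4 m

Unproject from UTM 3N (λ₀ = -165°) → φ = 81.60029985°, λ = -164.10850021°.
Web Mercator (R = 6378137 m): x = -18268474.678 m, y = 16655770.429 m.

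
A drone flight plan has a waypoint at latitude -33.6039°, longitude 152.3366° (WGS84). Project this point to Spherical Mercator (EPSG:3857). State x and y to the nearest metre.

Web Mercator is spherical with R = a = 6378137 m.
x = R·λ = 6378137 × 2.658775241 = 16958032.741 m.
y = R·ln tan(π/4 + φ/2) = 6378137 × -0.623338551 = -3975738.674 m.

x 16958033 m, y -3975739 m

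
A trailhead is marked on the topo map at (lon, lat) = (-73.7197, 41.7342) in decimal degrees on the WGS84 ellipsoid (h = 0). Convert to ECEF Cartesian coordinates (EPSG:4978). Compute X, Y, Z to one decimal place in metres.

X 1336281.6 m, Y -4575566.0 m, Z 4223618.5 m

WGS84: a = 6378137 m, e² = 0.006694380; N(φ) = a/√(1−e²sin²φ) = 6387618.290 m.
X = (N+h)·cosφ·cosλ = 1336281.560 m; Y = (N+h)·cosφ·sinλ = -4575565.988 m; Z = (N(1−e²)+h)·sinφ = 4223618.532 m.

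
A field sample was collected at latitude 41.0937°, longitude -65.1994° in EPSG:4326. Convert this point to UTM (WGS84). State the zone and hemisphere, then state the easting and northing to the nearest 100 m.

Longitude -65.1994° lies in the 6° band [-66°, -60°), giving zone 20; latitude is north of the equator, so 20N.
Zone 20 central meridian λ₀ = 6×20 − 183 = -63°; Δλ = -2.1994°.
Transverse Mercator on WGS84 with k₀ = 0.9996 gives E = 315283.038 m, N = 4551489.679 m.

Zone 20N: E 315300 m, N 4551500 m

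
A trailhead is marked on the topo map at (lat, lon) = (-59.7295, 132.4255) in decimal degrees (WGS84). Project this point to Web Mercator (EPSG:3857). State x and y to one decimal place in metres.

x 14741539.2 m, y -8339758.7 m

Web Mercator is spherical with R = a = 6378137 m.
x = R·λ = 6378137 × 2.311260989 = 14741539.228 m.
y = R·ln tan(π/4 + φ/2) = 6378137 × -1.307554027 = -8339758.721 m.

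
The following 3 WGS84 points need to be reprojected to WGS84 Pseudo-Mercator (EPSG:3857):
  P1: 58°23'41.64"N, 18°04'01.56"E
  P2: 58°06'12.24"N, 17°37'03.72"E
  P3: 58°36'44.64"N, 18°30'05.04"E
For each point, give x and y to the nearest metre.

Web Mercator: x = R·λ, y = R·ln tan(π/4+φ/2), R = 6378137 m.
P1 (58.3949°, 18.0671°) → (2011220.372, 8050735.256) m.
P2 (58.1034°, 17.6177°) → (1961193.393, 7989070.085) m.
P3 (58.6124°, 18.5014°) → (2059566.427, 8097079.112) m.

P1: x 2011220 m, y 8050735 m; P2: x 1961193 m, y 7989070 m; P3: x 2059566 m, y 8097079 m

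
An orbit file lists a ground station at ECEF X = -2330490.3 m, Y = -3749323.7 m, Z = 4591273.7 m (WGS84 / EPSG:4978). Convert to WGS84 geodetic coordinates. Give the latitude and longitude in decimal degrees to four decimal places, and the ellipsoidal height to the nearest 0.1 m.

λ = atan2(Y, X) = -121.86409967°; p = √(X²+Y²) = 4414590.9 m.
Bowring's method on WGS84 (a = 6378137 m, b = 6356752.314 m) gives φ = 46.31610004°, h = 2334.953 m.

lat 46.3161°, lon -121.8641°, h 2335.0 m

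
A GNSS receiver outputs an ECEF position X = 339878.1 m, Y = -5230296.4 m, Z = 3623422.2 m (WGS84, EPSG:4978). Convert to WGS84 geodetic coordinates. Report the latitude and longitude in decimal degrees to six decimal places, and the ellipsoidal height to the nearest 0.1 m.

lat 34.837000°, lon -86.282001°, h 670.2 m

λ = atan2(Y, X) = -86.28200051°; p = √(X²+Y²) = 5241327.8 m.
Bowring's method on WGS84 (a = 6378137 m, b = 6356752.314 m) gives φ = 34.83699983°, h = 670.158 m.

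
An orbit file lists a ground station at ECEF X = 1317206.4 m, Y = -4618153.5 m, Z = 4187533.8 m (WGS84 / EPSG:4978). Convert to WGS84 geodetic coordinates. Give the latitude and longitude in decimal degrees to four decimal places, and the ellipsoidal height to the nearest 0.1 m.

lat 41.2784°, lon -74.0806°, h 2767.5 m

λ = atan2(Y, X) = -74.08059948°; p = √(X²+Y²) = 4802330.1 m.
Bowring's method on WGS84 (a = 6378137 m, b = 6356752.314 m) gives φ = 41.27839965°, h = 2767.501 m.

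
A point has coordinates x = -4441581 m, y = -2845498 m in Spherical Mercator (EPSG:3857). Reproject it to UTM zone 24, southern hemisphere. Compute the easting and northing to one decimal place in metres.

Web Mercator inverse (R = 6378137 m) → φ = -24.75350090°, λ = -39.89940098°.
UTM 24S forward: E = 409059.031 m, N = 7262047.412 m.

E 409059.0 m, N 7262047.4 m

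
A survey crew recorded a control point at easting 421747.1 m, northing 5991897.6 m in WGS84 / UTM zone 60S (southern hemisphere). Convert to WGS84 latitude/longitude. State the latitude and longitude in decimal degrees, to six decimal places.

Zone 60S: λ₀ = 177°, k₀ = 0.9996, false easting 500000 m, false northing 10000000 m.
Meridian distance M = (N − FN)/k₀ = -4009706.3 m.
Inverse transverse Mercator on WGS84 gives φ = -36.21459980°, λ = 176.12939988°.

lat -36.214600°, lon 176.129400°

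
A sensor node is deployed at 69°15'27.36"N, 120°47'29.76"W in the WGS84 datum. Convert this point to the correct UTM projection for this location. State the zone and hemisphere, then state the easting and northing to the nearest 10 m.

Longitude -120.7916° lies in the 6° band [-126°, -120°), giving zone 10; latitude is north of the equator, so 10N.
Zone 10 central meridian λ₀ = 6×10 − 183 = -123°; Δλ = +2.2084°.
Transverse Mercator on WGS84 with k₀ = 0.9996 gives E = 587272.574 m, N = 7684659.272 m.

Zone 10N: E 587270 m, N 7684660 m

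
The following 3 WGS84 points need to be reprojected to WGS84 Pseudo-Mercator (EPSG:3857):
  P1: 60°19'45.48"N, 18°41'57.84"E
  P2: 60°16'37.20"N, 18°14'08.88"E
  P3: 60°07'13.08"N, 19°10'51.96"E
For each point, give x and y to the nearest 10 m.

P1: x 2081610 m, y 8473420 m; P2: x 2030000 m, y 8461670 m; P3: x 2135230 m, y 8426570 m

Web Mercator: x = R·λ, y = R·ln tan(π/4+φ/2), R = 6378137 m.
P1 (60.3293°, 18.6994°) → (2081607.686, 8473420.671) m.
P2 (60.2770°, 18.2358°) → (2029999.970, 8461668.788) m.
P3 (60.1203°, 19.1811°) → (2135230.285, 8426570.199) m.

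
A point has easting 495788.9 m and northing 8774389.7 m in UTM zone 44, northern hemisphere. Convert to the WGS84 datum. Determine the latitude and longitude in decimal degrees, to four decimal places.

lat 79.0395°, lon 80.8016°

Zone 44N: λ₀ = 81°, k₀ = 0.9996, false easting 500000 m.
Meridian distance M = (N − FN)/k₀ = 8777900.9 m.
Inverse transverse Mercator on WGS84 gives φ = 79.03949998°, λ = 80.80160188°.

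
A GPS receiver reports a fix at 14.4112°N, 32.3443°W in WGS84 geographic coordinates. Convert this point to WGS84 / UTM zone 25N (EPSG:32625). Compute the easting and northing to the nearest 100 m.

Zone 25 central meridian λ₀ = 6×25 − 183 = -33°; Δλ = +0.6557°.
Transverse Mercator on WGS84 with k₀ = 0.9996 gives E = 570683.195 m, N = 1593304.425 m.

E 570700 m, N 1593300 m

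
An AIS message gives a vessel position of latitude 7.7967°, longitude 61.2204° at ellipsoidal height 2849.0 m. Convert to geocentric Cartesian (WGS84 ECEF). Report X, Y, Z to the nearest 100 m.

X 3043900 m, Y 5541400 m, Z 859900 m

WGS84: a = 6378137 m, e² = 0.006694380; N(φ) = a/√(1−e²sin²φ) = 6378529.924 m.
X = (N+h)·cosφ·cosλ = 3043860.472 m; Y = (N+h)·cosφ·sinλ = 5541434.298 m; Z = (N(1−e²)+h)·sinφ = 859895.692 m.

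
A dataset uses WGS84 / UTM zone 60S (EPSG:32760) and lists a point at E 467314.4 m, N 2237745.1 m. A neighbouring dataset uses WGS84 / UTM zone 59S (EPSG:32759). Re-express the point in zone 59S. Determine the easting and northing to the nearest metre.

E 696517 m, N 2229678 m

UTM 60S → geographic: φ = -69.96550009°, λ = 176.14510066°.
UTM 59S (λ₀ = 171°) forward: E = 696517.214 m, N = 2229677.733 m.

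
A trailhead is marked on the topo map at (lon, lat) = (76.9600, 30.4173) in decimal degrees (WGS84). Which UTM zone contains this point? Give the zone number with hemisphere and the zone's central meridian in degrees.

UTM zone = ⌊(λ + 180)/6⌋ + 1; 76.9600° ∈ [72°, 78°) → zone 43.
Hemisphere: N (φ ≥ 0).
Central meridian λ₀ = 6×43 − 183 = 75°.

Zone 43N, central meridian 75°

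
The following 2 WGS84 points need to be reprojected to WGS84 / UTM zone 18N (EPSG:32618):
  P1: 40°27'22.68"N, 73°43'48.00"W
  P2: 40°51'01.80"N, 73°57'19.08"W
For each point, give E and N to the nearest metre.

P1: E 607683 m, N 4479179 m; P2: E 588060 m, N 4522687 m

UTM zone 18N: λ₀ = -75°, k₀ = 0.9996.
P1 (40.4563°, -73.7300°) → (607683.206, 4479178.508) m.
P2 (40.8505°, -73.9553°) → (588059.808, 4522686.504) m.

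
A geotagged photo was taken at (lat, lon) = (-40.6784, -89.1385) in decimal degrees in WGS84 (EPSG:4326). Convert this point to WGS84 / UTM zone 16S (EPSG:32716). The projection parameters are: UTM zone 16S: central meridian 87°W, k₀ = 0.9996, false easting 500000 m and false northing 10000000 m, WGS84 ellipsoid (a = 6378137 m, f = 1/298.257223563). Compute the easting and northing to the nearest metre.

E 319271 m, N 5494744 m

Zone 16 central meridian λ₀ = 6×16 − 183 = -87°; Δλ = -2.1385°.
Transverse Mercator on WGS84 with k₀ = 0.9996 gives E = 319271.146 m, N = 5494743.637 m.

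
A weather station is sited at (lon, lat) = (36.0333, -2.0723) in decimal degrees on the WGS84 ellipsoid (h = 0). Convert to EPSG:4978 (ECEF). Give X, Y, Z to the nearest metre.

X 5154491 m, Y 3749536 m, Z -229094 m

WGS84: a = 6378137 m, e² = 0.006694380; N(φ) = a/√(1−e²sin²φ) = 6378164.916 m.
X = (N+h)·cosφ·cosλ = 5154490.764 m; Y = (N+h)·cosφ·sinλ = 3749535.802 m; Z = (N(1−e²)+h)·sinφ = -229094.119 m.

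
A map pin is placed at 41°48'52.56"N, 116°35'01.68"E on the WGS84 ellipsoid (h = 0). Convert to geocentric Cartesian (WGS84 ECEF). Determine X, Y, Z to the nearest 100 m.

X -2130500 m, Y 4257500 m, Z 4230300 m

WGS84: a = 6378137 m, e² = 0.006694380; N(φ) = a/√(1−e²sin²φ) = 6387648.191 m.
X = (N+h)·cosφ·cosλ = -2130466.901 m; Y = (N+h)·cosφ·sinλ = 4257450.332 m; Z = (N(1−e²)+h)·sinφ = 4230278.246 m.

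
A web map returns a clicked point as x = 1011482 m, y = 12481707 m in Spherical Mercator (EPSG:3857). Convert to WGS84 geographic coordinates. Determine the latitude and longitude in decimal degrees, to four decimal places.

R = 6378137 m. λ = x/R = 9.08629740°.
φ = 2·arctan(exp(y/R)) − 90° = 2·arctan(7.07772) − 90° = 73.91599947°.

lat 73.9160°, lon 9.0863°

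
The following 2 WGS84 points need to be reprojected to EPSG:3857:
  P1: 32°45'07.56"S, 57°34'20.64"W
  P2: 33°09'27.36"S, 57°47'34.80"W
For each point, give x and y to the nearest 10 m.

Web Mercator: x = R·λ, y = R·ln tan(π/4+φ/2), R = 6378137 m.
P1 (-32.7521°, -57.5724°) → (-6408930.252, -3862445.423) m.
P2 (-33.1576°, -57.7930°) → (-6433487.331, -3916241.460) m.

P1: x -6408930 m, y -3862450 m; P2: x -6433490 m, y -3916240 m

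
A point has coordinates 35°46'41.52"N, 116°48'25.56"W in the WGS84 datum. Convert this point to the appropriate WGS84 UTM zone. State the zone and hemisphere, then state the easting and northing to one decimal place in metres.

Longitude -116.8071° lies in the 6° band [-120°, -114°), giving zone 11; latitude is north of the equator, so 11N.
Zone 11 central meridian λ₀ = 6×11 − 183 = -117°; Δλ = +0.1929°.
Transverse Mercator on WGS84 with k₀ = 0.9996 gives E = 517434.181 m, N = 3959365.205 m.

Zone 11N: E 517434.2 m, N 3959365.2 m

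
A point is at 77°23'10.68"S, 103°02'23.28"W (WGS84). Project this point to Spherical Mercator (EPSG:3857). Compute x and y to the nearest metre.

x -11470338 m, y -14048104 m

Web Mercator is spherical with R = a = 6378137 m.
x = R·λ = 6378137 × -1.798383771 = -11470338.067 m.
y = R·ln tan(π/4 + φ/2) = 6378137 × -2.202540306 = -14048103.819 m.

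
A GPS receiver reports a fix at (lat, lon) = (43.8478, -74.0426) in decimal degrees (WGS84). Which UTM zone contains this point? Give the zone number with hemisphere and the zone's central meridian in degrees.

Zone 18N, central meridian -75°

UTM zone = ⌊(λ + 180)/6⌋ + 1; -74.0426° ∈ [-78°, -72°) → zone 18.
Hemisphere: N (φ ≥ 0).
Central meridian λ₀ = 6×18 − 183 = -75°.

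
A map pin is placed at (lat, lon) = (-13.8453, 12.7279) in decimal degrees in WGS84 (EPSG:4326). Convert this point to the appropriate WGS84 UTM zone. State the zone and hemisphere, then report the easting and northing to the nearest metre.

Zone 33S: E 254414 m, N 8468217 m

Longitude 12.7279° lies in the 6° band [12°, 18°), giving zone 33; latitude is south of the equator, so 33S.
Zone 33 central meridian λ₀ = 6×33 − 183 = 15°; Δλ = -2.2721°.
Transverse Mercator on WGS84 with k₀ = 0.9996 gives E = 254413.521 m, N = 8468216.926 m.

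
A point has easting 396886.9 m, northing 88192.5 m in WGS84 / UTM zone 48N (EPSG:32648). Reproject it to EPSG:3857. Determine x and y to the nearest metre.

Unproject from UTM 48N (λ₀ = 105°) → φ = 0.79779964°, λ = 104.07330003°.
Web Mercator (R = 6378137 m): x = 11585386.764 m, y = 88813.520 m.

x 11585387 m, y 88814 m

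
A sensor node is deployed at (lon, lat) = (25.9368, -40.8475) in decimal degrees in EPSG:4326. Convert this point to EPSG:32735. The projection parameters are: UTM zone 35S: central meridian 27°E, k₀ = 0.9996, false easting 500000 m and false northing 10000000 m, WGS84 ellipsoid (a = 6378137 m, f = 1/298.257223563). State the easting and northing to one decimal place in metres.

Zone 35 central meridian λ₀ = 6×35 − 183 = 27°; Δλ = -1.0632°.
Transverse Mercator on WGS84 with k₀ = 0.9996 gives E = 410376.723 m, N = 5477627.759 m.

E 410376.7 m, N 5477627.8 m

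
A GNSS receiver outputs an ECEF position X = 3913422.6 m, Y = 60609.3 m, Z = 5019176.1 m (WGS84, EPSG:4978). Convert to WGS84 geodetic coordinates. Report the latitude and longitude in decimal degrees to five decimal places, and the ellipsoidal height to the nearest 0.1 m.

λ = atan2(Y, X) = 0.88729990°; p = √(X²+Y²) = 3913891.9 m.
Bowring's method on WGS84 (a = 6378137 m, b = 6356752.314 m) gives φ = 52.23979995°, h = -13.351 m.

lat 52.23980°, lon 0.88730°, h -13.4 m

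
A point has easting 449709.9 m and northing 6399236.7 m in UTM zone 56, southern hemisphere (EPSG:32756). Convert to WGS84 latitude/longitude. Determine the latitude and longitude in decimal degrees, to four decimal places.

lat -32.5431°, lon 152.4644°

Zone 56S: λ₀ = 153°, k₀ = 0.9996, false easting 500000 m, false northing 10000000 m.
Meridian distance M = (N − FN)/k₀ = -3602204.2 m.
Inverse transverse Mercator on WGS84 gives φ = -32.54310032°, λ = 152.46440020°.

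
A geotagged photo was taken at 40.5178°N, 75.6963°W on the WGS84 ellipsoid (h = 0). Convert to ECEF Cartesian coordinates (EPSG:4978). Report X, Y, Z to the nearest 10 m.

WGS84: a = 6378137 m, e² = 0.006694380; N(φ) = a/√(1−e²sin²φ) = 6387167.264 m.
X = (N+h)·cosφ·cosλ = 1199620.183 m; Y = (N+h)·cosφ·sinλ = -4705028.002 m; Z = (N(1−e²)+h)·sinφ = 4121862.701 m.

X 1199620 m, Y -4705030 m, Z 4121860 m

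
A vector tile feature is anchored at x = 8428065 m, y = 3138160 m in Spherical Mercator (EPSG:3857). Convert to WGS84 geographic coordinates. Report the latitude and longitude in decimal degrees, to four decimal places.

lat 27.1175°, lon 75.7106°

R = 6378137 m. λ = x/R = 75.71059605°.
φ = 2·arctan(exp(y/R)) − 90° = 2·arctan(1.63561) − 90° = 27.11750394°.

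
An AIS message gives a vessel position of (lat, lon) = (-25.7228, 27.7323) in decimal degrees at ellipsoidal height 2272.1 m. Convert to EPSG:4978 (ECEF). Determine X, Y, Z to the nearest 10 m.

WGS84: a = 6378137 m, e² = 0.006694380; N(φ) = a/√(1−e²sin²φ) = 6382162.315 m.
X = (N+h)·cosφ·cosλ = 5091067.952 m; Y = (N+h)·cosφ·sinλ = 2676532.652 m; Z = (N(1−e²)+h)·sinφ = -2752413.795 m.

X 5091070 m, Y 2676530 m, Z -2752410 m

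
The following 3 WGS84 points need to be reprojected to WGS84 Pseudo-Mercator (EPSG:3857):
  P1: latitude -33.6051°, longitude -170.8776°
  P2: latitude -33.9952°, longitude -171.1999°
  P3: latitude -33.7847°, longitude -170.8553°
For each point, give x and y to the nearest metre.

P1: x -19022007 m, y -3975899 m; P2: x -19057886 m, y -4028158 m; P3: x -19019525 m, y -3999929 m

Web Mercator: x = R·λ, y = R·ln tan(π/4+φ/2), R = 6378137 m.
P1 (-33.6051°, -170.8776°) → (-19022007.420, -3975899.062) m.
P2 (-33.9952°, -171.1999°) → (-19057885.692, -4028157.522) m.
P3 (-33.7847°, -170.8553°) → (-19019524.995, -3999929.004) m.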